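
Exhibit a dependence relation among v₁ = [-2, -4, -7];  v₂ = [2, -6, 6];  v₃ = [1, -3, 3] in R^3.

Set up α₁v₁ + … + α₃v₃ = 0 and solve the homogeneous system.
One solution (up to scaling) is (0, 1, -2).

v₂ - 2v₃ = 0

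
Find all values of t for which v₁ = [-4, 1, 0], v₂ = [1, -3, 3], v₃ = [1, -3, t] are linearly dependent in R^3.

t = 3

Place the vectors as rows of a 3×3 matrix; dependence ⇔ determinant zero.
Expanding, det = 11*t - 33.
Solving 11*t - 33 = 0 yields t = 3.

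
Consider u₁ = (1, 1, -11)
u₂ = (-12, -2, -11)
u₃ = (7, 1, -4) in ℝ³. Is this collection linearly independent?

The matrix [u₁|u₂|u₃] has determinant -128.
A nonzero determinant means the columns are linearly independent.

linearly independent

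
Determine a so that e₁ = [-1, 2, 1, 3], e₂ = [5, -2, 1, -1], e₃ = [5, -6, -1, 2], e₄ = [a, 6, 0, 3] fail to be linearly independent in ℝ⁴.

Place the vectors as rows of a 4×4 matrix; dependence ⇔ determinant zero.
Cofactor expansion gives det = -36*a - 300.
Setting this to zero gives a = -25/3.

a = -25/3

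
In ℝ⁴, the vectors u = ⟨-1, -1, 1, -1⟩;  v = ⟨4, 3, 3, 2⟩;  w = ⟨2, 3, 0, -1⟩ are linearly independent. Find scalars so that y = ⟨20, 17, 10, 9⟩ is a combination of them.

Set up the augmented matrix [u | v | w | y] and row-reduce.
Row-reducing the augmented matrix gives the unique coefficients (α₁, α₂, α₃) = (-2, 4, 1).

y = -2u + 4v + w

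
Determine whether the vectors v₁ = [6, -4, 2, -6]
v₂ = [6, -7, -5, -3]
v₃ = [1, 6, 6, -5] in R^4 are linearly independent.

linearly independent

Place the vectors as rows of a 3×4 matrix and reduce to echelon form.
The reduction yields 3 nonzero rows, so the rank is 3.
Since rank = 3 (the number of vectors), the set is linearly independent.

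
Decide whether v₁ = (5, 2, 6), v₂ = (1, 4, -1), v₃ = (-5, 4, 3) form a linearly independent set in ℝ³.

Form the 3×3 matrix with these as columns; its determinant is 228.
A nonzero determinant means the columns are linearly independent.

linearly independent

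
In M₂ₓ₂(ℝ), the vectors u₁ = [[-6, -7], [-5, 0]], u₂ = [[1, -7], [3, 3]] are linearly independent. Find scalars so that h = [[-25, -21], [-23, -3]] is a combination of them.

Identify each element with its coordinate vector in ℝ⁴ via {E₁₁, E₁₂, E₂₁, E₂₂}.
Since u₁, u₂ are independent, the coefficients expressing h are uniquely determined by a linear system.
The system has the unique solution (α₁, α₂) = (4, -1).

h = 4u₁ - u₂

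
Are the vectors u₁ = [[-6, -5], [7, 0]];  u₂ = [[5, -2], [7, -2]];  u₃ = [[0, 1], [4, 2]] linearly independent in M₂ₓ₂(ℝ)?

linearly independent

Take coordinates with respect to the standard basis {E₁₁, E₁₂, E₂₁, E₂₂}.
Row-reduce the matrix whose columns are u₁, u₂, u₃.
The reduction yields 3 nonzero rows, so the rank is 3.
Since rank = 3 (the number of vectors), the set is linearly independent.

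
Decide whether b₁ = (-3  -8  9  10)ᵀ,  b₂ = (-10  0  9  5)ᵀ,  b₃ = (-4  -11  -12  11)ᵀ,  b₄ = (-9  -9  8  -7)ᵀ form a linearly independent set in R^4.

The matrix [b₁|b₂|b₃|b₄] has determinant -39337.
A nonzero determinant means the columns are linearly independent.

linearly independent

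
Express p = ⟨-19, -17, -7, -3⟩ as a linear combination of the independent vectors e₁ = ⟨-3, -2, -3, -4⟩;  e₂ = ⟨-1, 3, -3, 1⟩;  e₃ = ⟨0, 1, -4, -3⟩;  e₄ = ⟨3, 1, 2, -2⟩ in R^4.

p = 3e₁ - 2e₂ - e₃ - 4e₄

Since e₁, e₂, e₃, e₄ are independent, the coefficients expressing p are uniquely determined by a linear system.
Row-reducing the augmented matrix gives the unique coefficients (a₁, …, a₄) = (3, -2, -1, -4).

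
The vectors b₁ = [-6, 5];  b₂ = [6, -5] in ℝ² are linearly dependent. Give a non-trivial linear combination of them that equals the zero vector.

Set up α₁b₁ + α₂b₂ = 0 and solve the homogeneous system.
One solution (up to scaling) is (1, 1).

b₁ + b₂ = 0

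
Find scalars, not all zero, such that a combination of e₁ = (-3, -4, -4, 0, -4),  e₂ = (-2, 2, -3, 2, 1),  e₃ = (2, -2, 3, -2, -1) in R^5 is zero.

Row-reduce the matrix with e₁, e₂, e₃ as columns; the null space gives the coefficients.
One solution (up to scaling) is (0, 1, 1).

e₂ + e₃ = 0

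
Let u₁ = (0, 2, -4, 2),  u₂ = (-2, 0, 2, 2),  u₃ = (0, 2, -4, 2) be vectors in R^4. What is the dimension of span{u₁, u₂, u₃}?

Form the matrix with u₁, u₂, u₃ as columns and reduce.
Reduction leaves 2 leading entries, giving rank 2.

dim = 2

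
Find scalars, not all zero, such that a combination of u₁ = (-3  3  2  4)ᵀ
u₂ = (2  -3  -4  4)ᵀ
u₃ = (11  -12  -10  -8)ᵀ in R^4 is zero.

3u₁ - u₂ + u₃ = 0

Write the vectors as columns of a matrix and find a nonzero vector in its null space.
A generator of the null space is (3, -1, 1).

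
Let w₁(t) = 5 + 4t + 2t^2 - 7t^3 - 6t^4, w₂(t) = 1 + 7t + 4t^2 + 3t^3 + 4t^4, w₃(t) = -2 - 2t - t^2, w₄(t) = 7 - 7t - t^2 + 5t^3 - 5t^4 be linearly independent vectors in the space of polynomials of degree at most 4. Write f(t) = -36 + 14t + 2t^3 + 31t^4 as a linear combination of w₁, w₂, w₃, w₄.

Work in coordinates with respect to the standard basis {1, t, …, t^4}.
Set up the augmented matrix [w₁ | w₂ | w₃ | w₄ | f] and row-reduce.
Row-reducing the augmented matrix gives the unique coefficients (c₁, …, c₄) = (-2, 1, 3, -3).

f = -2w₁ + w₂ + 3w₃ - 3w₄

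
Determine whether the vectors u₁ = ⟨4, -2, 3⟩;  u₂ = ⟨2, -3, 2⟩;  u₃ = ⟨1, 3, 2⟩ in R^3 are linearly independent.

linearly independent

The matrix [u₁|u₂|u₃] has determinant -17.
A nonzero determinant means the columns are linearly independent.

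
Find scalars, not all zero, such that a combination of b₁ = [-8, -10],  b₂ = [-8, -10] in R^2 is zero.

b₁ - b₂ = 0

Solve the homogeneous system with b₁, b₂ as columns by row-reducing the coefficient matrix.
The free variable yields coefficients (1, -1) (any nonzero multiple also works).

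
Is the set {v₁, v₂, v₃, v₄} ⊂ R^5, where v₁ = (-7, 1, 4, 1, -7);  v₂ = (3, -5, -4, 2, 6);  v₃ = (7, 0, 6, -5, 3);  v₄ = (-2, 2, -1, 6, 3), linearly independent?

Place the vectors as rows of a 4×5 matrix and reduce to echelon form.
The reduction yields 4 nonzero rows, so the rank is 4.
Since rank = 4 (the number of vectors), the set is linearly independent.

linearly independent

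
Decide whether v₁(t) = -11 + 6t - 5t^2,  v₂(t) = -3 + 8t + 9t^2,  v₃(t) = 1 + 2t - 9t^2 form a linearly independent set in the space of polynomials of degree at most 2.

linearly independent

Take coordinates with respect to the standard basis {1, t, t^2}.
Form the 3×3 matrix with these as columns; its determinant is 952.
A nonzero determinant means the columns are linearly independent.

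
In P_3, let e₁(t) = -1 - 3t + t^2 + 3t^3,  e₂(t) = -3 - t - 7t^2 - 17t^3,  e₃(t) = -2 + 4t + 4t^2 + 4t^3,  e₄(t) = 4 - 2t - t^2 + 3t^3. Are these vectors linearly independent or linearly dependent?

Write each element as a coordinate vector in ℝ⁴ using {1, t, …, t^3}.
The matrix [e₁|e₂|e₃|e₄] has determinant 0.
A zero determinant means the columns are linearly dependent.
Indeed e₁ + e₂ + 2e₃ + 2e₄ = 0.

linearly dependent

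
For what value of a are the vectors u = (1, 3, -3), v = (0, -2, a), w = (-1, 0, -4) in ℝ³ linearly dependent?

The set is linearly dependent precisely when det[u; v; w] = 0.
Cofactor expansion gives det = 14 - 3*a.
Solving 14 - 3*a = 0 yields a = 14/3.

a = 14/3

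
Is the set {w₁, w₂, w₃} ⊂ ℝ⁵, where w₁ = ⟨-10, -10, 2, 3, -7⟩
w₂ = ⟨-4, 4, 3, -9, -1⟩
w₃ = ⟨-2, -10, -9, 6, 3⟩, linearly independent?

Row-reduce the matrix whose columns are w₁, w₂, w₃.
The reduction yields 3 nonzero rows, so the rank is 3.
Since rank = 3 (the number of vectors), the set is linearly independent.

linearly independent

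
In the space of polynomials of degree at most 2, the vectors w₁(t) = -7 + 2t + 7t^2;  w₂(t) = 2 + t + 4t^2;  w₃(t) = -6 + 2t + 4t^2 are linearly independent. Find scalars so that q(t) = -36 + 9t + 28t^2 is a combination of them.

q = 4w₁ - w₂ + w₃

Work in coordinates with respect to the standard basis {1, t, t^2}.
Set up the augmented matrix [w₁ | w₂ | w₃ | q] and row-reduce.
Back-substitution yields (α₁, α₂, α₃) = (4, -1, 1).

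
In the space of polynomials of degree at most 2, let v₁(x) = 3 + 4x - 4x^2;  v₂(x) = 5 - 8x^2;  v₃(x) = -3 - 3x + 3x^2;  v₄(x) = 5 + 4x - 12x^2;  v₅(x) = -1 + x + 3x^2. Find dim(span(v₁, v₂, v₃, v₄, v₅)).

Represent each element by its coordinate vector in ℝ³.
Row-reduce the 5×3 matrix with these as rows.
Exactly 3 pivots survive; hence the rank is 3.
(With 5 elements in a 3-dimensional space the rank is at most 3.)

dim = 3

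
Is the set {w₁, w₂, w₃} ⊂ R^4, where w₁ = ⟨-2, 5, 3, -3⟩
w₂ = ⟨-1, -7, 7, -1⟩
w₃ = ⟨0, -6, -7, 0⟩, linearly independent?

Place the vectors as rows of a 3×4 matrix and reduce to echelon form.
The reduction yields 3 nonzero rows, so the rank is 3.
Since rank = 3 (the number of vectors), the set is linearly independent.

linearly independent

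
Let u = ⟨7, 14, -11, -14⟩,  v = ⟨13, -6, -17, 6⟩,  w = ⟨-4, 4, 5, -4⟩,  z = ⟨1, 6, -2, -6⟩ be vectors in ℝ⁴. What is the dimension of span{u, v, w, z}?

dim = 2

Apply Gaussian elimination to the matrix whose rows are u, v, w, z.
There are 2 pivot columns, so rank = 2.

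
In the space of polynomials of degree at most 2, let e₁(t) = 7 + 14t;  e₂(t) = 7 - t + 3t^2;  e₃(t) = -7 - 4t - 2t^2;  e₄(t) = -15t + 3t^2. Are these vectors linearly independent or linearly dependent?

Take coordinates with respect to the standard basis {1, t, t^2}.
There are 4 vectors in a 3-dimensional space, so they cannot be linearly independent.

linearly dependent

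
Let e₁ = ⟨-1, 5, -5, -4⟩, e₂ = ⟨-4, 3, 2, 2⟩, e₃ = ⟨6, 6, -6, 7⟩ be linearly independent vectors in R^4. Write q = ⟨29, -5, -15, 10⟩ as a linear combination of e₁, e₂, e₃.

Write q = c₁e₁ + … + c₃e₃ and equate components.
Row-reducing the augmented matrix gives the unique coefficients (c₁, c₂, c₃) = (-1, -4, 2).

q = -e₁ - 4e₂ + 2e₃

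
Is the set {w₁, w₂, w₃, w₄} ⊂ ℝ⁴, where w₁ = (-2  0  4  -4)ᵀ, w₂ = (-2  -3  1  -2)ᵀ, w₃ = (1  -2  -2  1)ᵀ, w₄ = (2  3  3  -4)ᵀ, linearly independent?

linearly independent

Place the vectors as rows of a 4×4 matrix and reduce to echelon form.
The reduction yields 4 nonzero rows, so the rank is 4.
Since rank = 4 (the number of vectors), the set is linearly independent.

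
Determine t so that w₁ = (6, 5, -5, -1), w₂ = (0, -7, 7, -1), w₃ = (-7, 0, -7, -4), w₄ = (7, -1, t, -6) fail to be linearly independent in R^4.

Place the vectors as rows of a 4×4 matrix; dependence ⇔ determinant zero.
The determinant works out to -252*t - 882.
Setting this to zero gives t = -7/2.

t = -7/2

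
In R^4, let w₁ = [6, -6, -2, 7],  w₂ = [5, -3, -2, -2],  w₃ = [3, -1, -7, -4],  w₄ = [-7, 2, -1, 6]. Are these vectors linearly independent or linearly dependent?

Row-reduce the matrix whose columns are w₁, w₂, w₃, w₄.
The reduction yields 4 nonzero rows, so the rank is 4.
Since rank = 4 (the number of vectors), the set is linearly independent.

linearly independent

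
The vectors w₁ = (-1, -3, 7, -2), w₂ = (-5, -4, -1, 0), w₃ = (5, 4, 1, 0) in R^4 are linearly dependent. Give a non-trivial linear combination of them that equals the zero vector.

w₂ + w₃ = 0

Set up α₁w₁ + … + α₃w₃ = 0 and solve the homogeneous system.
A generator of the null space is (0, 1, 1).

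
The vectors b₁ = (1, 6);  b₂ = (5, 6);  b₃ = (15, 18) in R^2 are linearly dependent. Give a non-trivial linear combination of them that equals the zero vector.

3b₂ - b₃ = 0

Row-reduce the matrix with b₁, b₂, b₃ as columns; the null space gives the coefficients.
A generator of the null space is (0, 3, -1).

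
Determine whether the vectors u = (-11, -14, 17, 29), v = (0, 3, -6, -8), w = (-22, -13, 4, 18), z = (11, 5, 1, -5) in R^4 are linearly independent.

Form the 4×4 matrix with these as columns; its determinant is 0.
A zero determinant means the columns are linearly dependent.

linearly dependent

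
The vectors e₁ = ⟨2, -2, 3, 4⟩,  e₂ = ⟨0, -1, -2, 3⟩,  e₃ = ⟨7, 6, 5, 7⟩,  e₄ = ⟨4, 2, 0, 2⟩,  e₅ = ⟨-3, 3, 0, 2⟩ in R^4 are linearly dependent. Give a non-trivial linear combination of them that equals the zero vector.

e₁ - e₂ - e₃ + 2e₄ + e₅ = 0

Set up α₁e₁ + … + α₅e₅ = 0 and solve the homogeneous system.
One solution (up to scaling) is (1, -1, -1, 2, 1).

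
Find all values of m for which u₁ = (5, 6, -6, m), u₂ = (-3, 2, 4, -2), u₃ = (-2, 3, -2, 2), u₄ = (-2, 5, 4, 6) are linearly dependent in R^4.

m = 22

The set is linearly dependent precisely when det[u₁; u₂; u₃; u₄] = 0.
Expanding, det = 58*m - 1276.
Setting this to zero gives m = 22.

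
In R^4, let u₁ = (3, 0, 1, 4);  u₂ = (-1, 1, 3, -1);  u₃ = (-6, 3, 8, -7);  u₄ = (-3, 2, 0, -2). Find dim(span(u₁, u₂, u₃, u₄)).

Put the 4×4 matrix [u₁|u₂|u₃|u₄] into echelon form.
There are 3 pivot columns, so rank = 3.

3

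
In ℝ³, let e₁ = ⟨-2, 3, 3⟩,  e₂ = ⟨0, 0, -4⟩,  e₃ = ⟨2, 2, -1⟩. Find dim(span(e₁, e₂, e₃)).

3

Apply Gaussian elimination to the matrix whose rows are e₁, e₂, e₃.
There are 3 pivot columns, so rank = 3.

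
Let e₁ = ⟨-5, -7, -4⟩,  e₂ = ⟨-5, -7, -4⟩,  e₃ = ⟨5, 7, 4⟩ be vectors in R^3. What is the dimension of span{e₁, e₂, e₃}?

Put the 3×3 matrix [e₁|e₂|e₃] into echelon form.
Exactly 1 pivot survives; hence the rank is 1.

1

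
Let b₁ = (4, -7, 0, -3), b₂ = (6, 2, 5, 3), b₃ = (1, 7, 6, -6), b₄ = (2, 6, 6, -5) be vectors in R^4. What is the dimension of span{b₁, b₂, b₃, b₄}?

dim = 4

Row-reduce the 4×4 matrix with these as rows.
Reduction leaves 4 leading entries, giving rank 4.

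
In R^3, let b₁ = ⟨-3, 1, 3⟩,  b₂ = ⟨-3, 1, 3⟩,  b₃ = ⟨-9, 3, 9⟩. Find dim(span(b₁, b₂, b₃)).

Apply Gaussian elimination to the matrix whose rows are b₁, b₂, b₃.
There is 1 pivot column, so rank = 1.

dim = 1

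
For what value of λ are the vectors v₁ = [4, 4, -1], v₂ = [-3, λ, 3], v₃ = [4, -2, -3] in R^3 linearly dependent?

λ = 15/4

The vectors are dependent exactly when the determinant of the matrix with rows v₁, v₂, v₃ vanishes.
Cofactor expansion gives det = 30 - 8*λ.
Solving 30 - 8*λ = 0 yields λ = 15/4.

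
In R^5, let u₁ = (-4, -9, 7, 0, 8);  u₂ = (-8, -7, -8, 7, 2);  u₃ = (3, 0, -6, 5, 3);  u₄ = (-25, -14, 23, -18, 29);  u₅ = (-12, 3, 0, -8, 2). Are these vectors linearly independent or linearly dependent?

linearly dependent

Form the 5×5 matrix with these as columns; its determinant is 0.
A zero determinant means the columns are linearly dependent.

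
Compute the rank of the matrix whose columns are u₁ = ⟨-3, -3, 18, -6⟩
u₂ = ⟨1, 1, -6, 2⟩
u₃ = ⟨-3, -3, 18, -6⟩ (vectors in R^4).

1

Form the matrix with u₁, u₂, u₃ as columns and reduce.
The echelon form has 1 nonzero row, so the rank is 1.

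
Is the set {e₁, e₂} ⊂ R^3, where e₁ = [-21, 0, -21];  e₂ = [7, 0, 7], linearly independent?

Place the vectors as rows of a 2×3 matrix and reduce to echelon form.
The reduction yields 1 nonzero row, so the rank is 1.
Since rank 1 < 2, the set is linearly dependent.
Indeed e₁ + 3e₂ = 0.

linearly dependent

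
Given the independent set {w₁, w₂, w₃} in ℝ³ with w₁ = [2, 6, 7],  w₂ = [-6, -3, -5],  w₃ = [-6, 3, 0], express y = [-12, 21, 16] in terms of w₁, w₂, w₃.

y = 3w₁ + w₂ + 2w₃

Set up the augmented matrix [w₁ | w₂ | w₃ | y] and row-reduce.
The system has the unique solution (a₁, a₂, a₃) = (3, 1, 2).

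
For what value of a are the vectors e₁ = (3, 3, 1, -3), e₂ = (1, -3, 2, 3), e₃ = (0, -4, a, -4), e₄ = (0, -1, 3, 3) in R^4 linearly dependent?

a = -26/3

The vectors are dependent exactly when the determinant of the matrix with rows e₁, e₂, e₃, e₄ vanishes.
Cofactor expansion gives det = -24*a - 208.
Setting this to zero gives a = -26/3.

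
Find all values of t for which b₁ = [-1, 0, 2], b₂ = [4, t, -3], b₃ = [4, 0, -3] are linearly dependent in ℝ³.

t = 0

The vectors are dependent exactly when the determinant of the matrix with rows b₁, b₂, b₃ vanishes.
Cofactor expansion gives det = -5*t.
Setting this to zero gives t = 0.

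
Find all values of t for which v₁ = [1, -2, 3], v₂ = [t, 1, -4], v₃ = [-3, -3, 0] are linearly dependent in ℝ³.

The set is linearly dependent precisely when det[v₁; v₂; v₃] = 0.
The determinant works out to -9*t - 27.
Solving -9*t - 27 = 0 yields t = -3.

t = -3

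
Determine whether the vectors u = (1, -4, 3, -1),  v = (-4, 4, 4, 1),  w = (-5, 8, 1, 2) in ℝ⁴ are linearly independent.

linearly dependent

Row-reduce the matrix whose columns are u, v, w.
The reduction yields 2 nonzero rows, so the rank is 2.
Since rank 2 < 3, the set is linearly dependent.
Indeed u - v + w = 0.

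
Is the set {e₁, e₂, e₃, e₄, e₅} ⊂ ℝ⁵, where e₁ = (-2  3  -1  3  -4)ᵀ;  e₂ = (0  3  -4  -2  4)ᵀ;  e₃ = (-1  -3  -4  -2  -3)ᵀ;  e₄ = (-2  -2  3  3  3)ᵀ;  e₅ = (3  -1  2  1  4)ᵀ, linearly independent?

Form the 5×5 matrix with these as columns; its determinant is -2665.
A nonzero determinant means the columns are linearly independent.

linearly independent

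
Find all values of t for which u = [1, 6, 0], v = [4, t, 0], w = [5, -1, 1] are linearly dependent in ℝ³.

t = 24

The set is linearly dependent precisely when det[u; v; w] = 0.
The determinant works out to t - 24.
Solving t - 24 = 0 yields t = 24.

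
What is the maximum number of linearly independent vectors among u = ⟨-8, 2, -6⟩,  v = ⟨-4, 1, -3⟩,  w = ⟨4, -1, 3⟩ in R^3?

1

Apply Gaussian elimination to the matrix whose rows are u, v, w.
Reduction leaves 1 leading entry, giving rank 1.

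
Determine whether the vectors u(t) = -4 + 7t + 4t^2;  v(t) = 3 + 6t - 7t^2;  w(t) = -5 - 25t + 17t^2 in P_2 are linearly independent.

Write each element as a coordinate vector in ℝ³ using {1, t, t^2}.
The matrix [u|v|w] has determinant 0.
A zero determinant means the columns are linearly dependent.
Indeed u + 3v + w = 0.

linearly dependent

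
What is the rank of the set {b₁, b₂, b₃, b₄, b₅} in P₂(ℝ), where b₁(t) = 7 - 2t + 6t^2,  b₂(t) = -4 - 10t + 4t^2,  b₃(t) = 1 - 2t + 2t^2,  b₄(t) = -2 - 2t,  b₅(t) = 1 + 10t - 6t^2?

Pass to coordinate vectors with respect to the basis {1, t, t^2}.
Form the matrix with b₁, b₂, b₃, b₄, b₅ as columns and reduce.
There are 2 pivot columns, so rank = 2.
(With 5 elements in a 3-dimensional space the rank is at most 3.)

2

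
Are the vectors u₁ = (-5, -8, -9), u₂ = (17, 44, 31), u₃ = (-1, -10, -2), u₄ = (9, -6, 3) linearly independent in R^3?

linearly dependent

There are 4 vectors in a 3-dimensional space, so they cannot be linearly independent.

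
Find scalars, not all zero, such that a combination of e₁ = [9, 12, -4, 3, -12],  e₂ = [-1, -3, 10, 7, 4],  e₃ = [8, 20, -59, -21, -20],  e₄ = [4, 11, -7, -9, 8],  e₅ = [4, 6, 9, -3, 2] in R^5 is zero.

Row-reduce the matrix with e₁, e₂, e₃, e₄, e₅ as columns; the null space gives the coefficients.
The free variable yields coefficients (1, -3, -1, 1, -2) (any nonzero multiple also works).

e₁ - 3e₂ - e₃ + e₄ - 2e₅ = 0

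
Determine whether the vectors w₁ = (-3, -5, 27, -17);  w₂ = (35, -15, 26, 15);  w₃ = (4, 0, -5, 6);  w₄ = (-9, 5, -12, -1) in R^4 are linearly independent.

linearly dependent

Form the 4×4 matrix with these as columns; its determinant is 0.
A zero determinant means the columns are linearly dependent.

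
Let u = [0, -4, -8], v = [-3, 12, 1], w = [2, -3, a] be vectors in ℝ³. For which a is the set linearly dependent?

a = 28/3

Dependence holds iff the 3×3 matrix [u v w] is singular.
Cofactor expansion gives det = 112 - 12*a.
Setting this to zero gives a = 28/3.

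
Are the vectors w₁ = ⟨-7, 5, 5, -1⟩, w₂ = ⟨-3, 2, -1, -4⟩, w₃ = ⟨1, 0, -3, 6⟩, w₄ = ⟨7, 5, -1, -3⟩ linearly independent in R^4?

Place the vectors as rows of a 4×4 matrix and reduce to echelon form.
The reduction yields 4 nonzero rows, so the rank is 4.
Since rank = 4 (the number of vectors), the set is linearly independent.

linearly independent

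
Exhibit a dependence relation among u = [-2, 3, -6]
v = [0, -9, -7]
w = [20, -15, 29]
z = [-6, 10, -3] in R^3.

Row-reduce the matrix with u, v, w, z as columns; the null space gives the coefficients.
A generator of the null space is (1, 2, 1, 3).

u + 2v + w + 3z = 0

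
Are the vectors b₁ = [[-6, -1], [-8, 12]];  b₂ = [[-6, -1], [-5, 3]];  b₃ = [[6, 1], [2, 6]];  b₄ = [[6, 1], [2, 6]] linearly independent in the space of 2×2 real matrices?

linearly dependent

Write each element as a coordinate vector in ℝ⁴ using {E₁₁, E₁₂, E₂₁, E₂₂}.
Place the vectors as rows of a 4×4 matrix and reduce to echelon form.
The reduction yields 2 nonzero rows, so the rank is 2.
Since rank 2 < 4, the set is linearly dependent.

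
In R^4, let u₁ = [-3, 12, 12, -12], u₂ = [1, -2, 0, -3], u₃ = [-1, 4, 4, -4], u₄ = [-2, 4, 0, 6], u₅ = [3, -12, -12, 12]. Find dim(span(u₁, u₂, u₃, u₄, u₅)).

2

Form the matrix with u₁, u₂, u₃, u₄, u₅ as columns and reduce.
Exactly 2 pivots survive; hence the rank is 2.
(With 5 elements in a 4-dimensional space the rank is at most 4.)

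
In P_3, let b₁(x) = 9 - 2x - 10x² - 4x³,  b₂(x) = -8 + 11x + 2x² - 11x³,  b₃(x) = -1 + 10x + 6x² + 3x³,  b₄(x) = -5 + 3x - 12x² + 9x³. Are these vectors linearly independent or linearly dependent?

Take coordinates with respect to the standard basis {1, x, …, x³}.
The matrix [b₁|b₂|b₃|b₄] has determinant 33980.
A nonzero determinant means the columns are linearly independent.

linearly independent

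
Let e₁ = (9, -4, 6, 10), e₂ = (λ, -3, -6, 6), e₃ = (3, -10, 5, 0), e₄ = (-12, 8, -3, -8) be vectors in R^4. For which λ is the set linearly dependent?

λ = 27/2

The set is linearly dependent precisely when det[e₁; e₂; e₃; e₄] = 0.
The determinant works out to 420*λ - 5670.
Setting this to zero gives λ = 27/2.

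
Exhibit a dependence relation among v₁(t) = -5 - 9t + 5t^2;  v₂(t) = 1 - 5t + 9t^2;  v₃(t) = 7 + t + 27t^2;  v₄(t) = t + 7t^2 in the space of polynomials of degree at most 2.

Take coordinates with respect to {1, t, t^2}.
Solve the homogeneous system with v₁, v₂, v₃, v₄ as columns by row-reducing the coefficient matrix.
One solution (up to scaling) is (1, -2, 1, -2).

v₁ - 2v₂ + v₃ - 2v₄ = 0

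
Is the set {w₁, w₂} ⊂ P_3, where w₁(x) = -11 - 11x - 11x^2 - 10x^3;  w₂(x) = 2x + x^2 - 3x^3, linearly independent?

linearly independent

Take coordinates with respect to the standard basis {1, x, …, x^3}.
Row-reduce the matrix whose columns are w₁, w₂.
The reduction yields 2 nonzero rows, so the rank is 2.
Since rank = 2 (the number of vectors), the set is linearly independent.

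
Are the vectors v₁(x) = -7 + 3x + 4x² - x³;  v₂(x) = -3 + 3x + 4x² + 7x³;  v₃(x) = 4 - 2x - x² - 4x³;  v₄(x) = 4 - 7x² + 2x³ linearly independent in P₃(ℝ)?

linearly independent

Write each element as a coordinate vector in ℝ⁴ using {1, x, …, x³}.
Form the 4×4 matrix with these as columns; its determinant is 400.
A nonzero determinant means the columns are linearly independent.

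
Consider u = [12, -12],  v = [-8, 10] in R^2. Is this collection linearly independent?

linearly independent

The matrix [u|v] has determinant 24.
A nonzero determinant means the columns are linearly independent.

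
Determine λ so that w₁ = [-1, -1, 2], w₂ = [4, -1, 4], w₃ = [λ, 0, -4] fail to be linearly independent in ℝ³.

The vectors are dependent exactly when the determinant of the matrix with rows w₁, w₂, w₃ vanishes.
Expanding, det = -2*λ - 20.
This vanishes exactly when λ = -10.

λ = -10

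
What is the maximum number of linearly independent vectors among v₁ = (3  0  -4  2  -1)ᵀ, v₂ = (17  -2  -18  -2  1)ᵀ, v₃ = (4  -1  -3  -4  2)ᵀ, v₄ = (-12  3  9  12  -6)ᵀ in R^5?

Apply Gaussian elimination to the matrix whose rows are v₁, v₂, v₃, v₄.
There are 2 pivot columns, so rank = 2.

2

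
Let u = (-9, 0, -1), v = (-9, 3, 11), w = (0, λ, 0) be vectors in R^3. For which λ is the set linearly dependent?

λ = 0

Place the vectors as rows of a 3×3 matrix; dependence ⇔ determinant zero.
Expanding, det = 108*λ.
Solving 108*λ = 0 yields λ = 0.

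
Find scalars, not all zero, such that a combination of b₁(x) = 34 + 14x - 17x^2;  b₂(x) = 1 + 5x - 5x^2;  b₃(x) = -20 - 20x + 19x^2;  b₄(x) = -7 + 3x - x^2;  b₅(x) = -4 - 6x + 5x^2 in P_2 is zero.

b₁ + b₃ + 2b₄ = 0

Pass to coordinate vectors relative to the basis {1, x, x^2}.
Write the vectors as columns of a matrix and find a nonzero vector in its null space.
A generator of the null space is (1, 0, 1, 2, 0).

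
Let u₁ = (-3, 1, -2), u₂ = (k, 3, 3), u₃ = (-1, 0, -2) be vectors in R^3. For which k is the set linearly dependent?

k = -9/2

Place the vectors as rows of a 3×3 matrix; dependence ⇔ determinant zero.
Expanding, det = 2*k + 9.
This vanishes exactly when k = -9/2.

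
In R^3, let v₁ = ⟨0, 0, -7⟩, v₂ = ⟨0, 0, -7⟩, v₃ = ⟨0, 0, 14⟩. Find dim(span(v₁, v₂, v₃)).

1

Row-reduce the 3×3 matrix with these as rows.
There is 1 pivot column, so rank = 1.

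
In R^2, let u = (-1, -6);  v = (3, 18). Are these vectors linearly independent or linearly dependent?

Row-reduce the matrix whose columns are u, v.
The reduction yields 1 nonzero row, so the rank is 1.
Since rank 1 < 2, the set is linearly dependent.
Indeed 3u + v = 0.

linearly dependent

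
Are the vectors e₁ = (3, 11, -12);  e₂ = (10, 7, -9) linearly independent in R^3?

Row-reduce the matrix whose columns are e₁, e₂.
The reduction yields 2 nonzero rows, so the rank is 2.
Since rank = 2 (the number of vectors), the set is linearly independent.

linearly independent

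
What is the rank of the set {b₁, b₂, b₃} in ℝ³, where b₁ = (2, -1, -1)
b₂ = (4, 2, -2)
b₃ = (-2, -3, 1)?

rank 2

Apply Gaussian elimination to the matrix whose rows are b₁, b₂, b₃.
Reduction leaves 2 leading entries, giving rank 2.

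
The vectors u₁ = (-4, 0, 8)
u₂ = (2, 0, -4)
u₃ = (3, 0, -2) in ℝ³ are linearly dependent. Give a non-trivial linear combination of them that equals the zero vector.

Solve the homogeneous system with u₁, u₂, u₃ as columns by row-reducing the coefficient matrix.
The free variable yields coefficients (1, 2, 0) (any nonzero multiple also works).

u₁ + 2u₂ = 0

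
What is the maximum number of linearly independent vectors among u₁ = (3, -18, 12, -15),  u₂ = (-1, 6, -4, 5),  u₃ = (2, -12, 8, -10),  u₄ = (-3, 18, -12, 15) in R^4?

1

Row-reduce the 4×4 matrix with these as rows.
Reduction leaves 1 leading entry, giving rank 1.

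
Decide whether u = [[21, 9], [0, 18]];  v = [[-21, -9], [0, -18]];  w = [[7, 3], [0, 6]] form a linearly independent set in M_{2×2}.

linearly dependent

Take coordinates with respect to the standard basis {E₁₁, E₁₂, E₂₁, E₂₂}.
Row-reduce the matrix whose columns are u, v, w.
The reduction yields 1 nonzero row, so the rank is 1.
Since rank 1 < 3, the set is linearly dependent.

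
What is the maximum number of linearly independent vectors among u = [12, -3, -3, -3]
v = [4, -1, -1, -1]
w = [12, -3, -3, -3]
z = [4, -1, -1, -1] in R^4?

1

Row-reduce the 4×4 matrix with these as rows.
Exactly 1 pivot survives; hence the rank is 1.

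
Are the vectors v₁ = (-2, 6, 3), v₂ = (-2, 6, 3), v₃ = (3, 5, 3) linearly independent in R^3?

Two of the vectors are equal, giving an immediate dependence.

linearly dependent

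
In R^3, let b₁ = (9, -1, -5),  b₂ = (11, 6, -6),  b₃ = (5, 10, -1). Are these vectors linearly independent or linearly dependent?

Form the 3×3 matrix with these as columns; its determinant is 105.
A nonzero determinant means the columns are linearly independent.

linearly independent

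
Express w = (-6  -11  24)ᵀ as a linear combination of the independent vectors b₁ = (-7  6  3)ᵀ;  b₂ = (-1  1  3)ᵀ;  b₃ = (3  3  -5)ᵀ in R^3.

Since b₁, b₂, b₃ are independent, the coefficients expressing w are uniquely determined by a linear system.
Row-reducing the augmented matrix gives the unique coefficients (c₁, c₂, c₃) = (-1, 4, -3).

w = -b₁ + 4b₂ - 3b₃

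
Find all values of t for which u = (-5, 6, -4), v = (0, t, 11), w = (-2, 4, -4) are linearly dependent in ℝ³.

t = -22/3

The set is linearly dependent precisely when det[u; v; w] = 0.
Expanding, det = 12*t + 88.
This vanishes exactly when t = -22/3.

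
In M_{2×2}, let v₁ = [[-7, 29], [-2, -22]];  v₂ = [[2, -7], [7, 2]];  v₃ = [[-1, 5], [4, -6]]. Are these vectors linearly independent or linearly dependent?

Write each element as a coordinate vector in ℝ⁴ using {E₁₁, E₁₂, E₂₁, E₂₂}.
Place the vectors as rows of a 3×4 matrix and reduce to echelon form.
The reduction yields 2 nonzero rows, so the rank is 2.
Since rank 2 < 3, the set is linearly dependent.
Indeed v₁ + 2v₂ - 3v₃ = 0.

linearly dependent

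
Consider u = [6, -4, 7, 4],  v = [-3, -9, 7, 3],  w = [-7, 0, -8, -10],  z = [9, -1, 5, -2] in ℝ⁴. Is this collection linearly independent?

Place the vectors as rows of a 4×4 matrix and reduce to echelon form.
The reduction yields 4 nonzero rows, so the rank is 4.
Since rank = 4 (the number of vectors), the set is linearly independent.

linearly independent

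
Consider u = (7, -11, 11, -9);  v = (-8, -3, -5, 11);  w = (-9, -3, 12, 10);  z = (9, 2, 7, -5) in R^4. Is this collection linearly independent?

linearly independent

Place the vectors as rows of a 4×4 matrix and reduce to echelon form.
The reduction yields 4 nonzero rows, so the rank is 4.
Since rank = 4 (the number of vectors), the set is linearly independent.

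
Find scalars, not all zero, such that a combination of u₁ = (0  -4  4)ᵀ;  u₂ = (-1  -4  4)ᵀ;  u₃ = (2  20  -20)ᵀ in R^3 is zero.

Set up α₁u₁ + … + α₃u₃ = 0 and solve the homogeneous system.
One solution (up to scaling) is (3, 2, 1).

3u₁ + 2u₂ + u₃ = 0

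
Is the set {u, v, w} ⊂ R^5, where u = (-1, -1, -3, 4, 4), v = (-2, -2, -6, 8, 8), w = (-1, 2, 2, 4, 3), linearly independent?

linearly dependent

One vector is a scalar multiple of another, so the set is dependent.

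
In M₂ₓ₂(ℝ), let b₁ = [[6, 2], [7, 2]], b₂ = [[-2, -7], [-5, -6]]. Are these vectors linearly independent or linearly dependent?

linearly independent

Take coordinates with respect to the standard basis {E₁₁, E₁₂, E₂₁, E₂₂}.
Place the vectors as rows of a 2×4 matrix and reduce to echelon form.
The reduction yields 2 nonzero rows, so the rank is 2.
Since rank = 2 (the number of vectors), the set is linearly independent.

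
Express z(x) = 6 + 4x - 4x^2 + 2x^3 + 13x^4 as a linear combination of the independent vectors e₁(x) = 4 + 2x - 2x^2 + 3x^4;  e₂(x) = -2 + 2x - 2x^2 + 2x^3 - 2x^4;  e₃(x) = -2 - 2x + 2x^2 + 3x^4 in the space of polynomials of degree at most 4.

z = 3e₁ + e₂ + 2e₃

Take coordinate vectors relative to {1, x, …, x^4}.
Solve the system with e₁, e₂, e₃ as columns and z as the right-hand side.
Row-reducing the augmented matrix gives the unique coefficients (c₁, c₂, c₃) = (3, 1, 2).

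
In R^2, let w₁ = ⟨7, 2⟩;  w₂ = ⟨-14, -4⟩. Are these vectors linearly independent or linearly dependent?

linearly dependent

Form the 2×2 matrix with these as columns; its determinant is 0.
A zero determinant means the columns are linearly dependent.
Indeed 2w₁ + w₂ = 0.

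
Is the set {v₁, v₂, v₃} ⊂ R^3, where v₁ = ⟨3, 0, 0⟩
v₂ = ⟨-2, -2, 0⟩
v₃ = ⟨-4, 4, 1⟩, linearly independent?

linearly independent

Place the vectors as rows of a 3×3 matrix and reduce to echelon form.
The reduction yields 3 nonzero rows, so the rank is 3.
Since rank = 3 (the number of vectors), the set is linearly independent.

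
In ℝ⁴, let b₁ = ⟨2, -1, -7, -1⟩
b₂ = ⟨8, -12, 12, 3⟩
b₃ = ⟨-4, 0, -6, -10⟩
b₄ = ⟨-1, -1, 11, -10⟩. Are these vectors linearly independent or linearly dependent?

The matrix [b₁|b₂|b₃|b₄] has determinant -5670.
A nonzero determinant means the columns are linearly independent.

linearly independent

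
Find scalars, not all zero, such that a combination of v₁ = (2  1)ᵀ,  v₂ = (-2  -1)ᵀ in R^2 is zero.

Row-reduce the matrix with v₁, v₂ as columns; the null space gives the coefficients.
A generator of the null space is (1, 1).

v₁ + v₂ = 0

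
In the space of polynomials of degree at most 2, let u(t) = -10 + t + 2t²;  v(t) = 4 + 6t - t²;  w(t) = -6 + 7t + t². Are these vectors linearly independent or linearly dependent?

Write each element as a coordinate vector in ℝ³ using {1, t, t²}.
Place the vectors as rows of a 3×3 matrix and reduce to echelon form.
The reduction yields 2 nonzero rows, so the rank is 2.
Since rank 2 < 3, the set is linearly dependent.

linearly dependent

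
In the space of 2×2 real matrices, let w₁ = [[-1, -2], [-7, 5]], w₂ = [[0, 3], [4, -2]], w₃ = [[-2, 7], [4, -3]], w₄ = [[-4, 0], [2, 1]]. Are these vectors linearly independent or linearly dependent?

linearly independent

Write each element as a coordinate vector in ℝ⁴ using {E₁₁, E₁₂, E₂₁, E₂₂}.
Place the vectors as rows of a 4×4 matrix and reduce to echelon form.
The reduction yields 4 nonzero rows, so the rank is 4.
Since rank = 4 (the number of vectors), the set is linearly independent.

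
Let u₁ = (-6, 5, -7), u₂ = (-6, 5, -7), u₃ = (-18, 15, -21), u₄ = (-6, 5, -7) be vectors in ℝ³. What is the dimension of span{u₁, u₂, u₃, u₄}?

Put the 3×4 matrix [u₁|u₂|u₃|u₄] into echelon form.
Reduction leaves 1 leading entry, giving rank 1.
(With 4 elements in a 3-dimensional space the rank is at most 3.)

1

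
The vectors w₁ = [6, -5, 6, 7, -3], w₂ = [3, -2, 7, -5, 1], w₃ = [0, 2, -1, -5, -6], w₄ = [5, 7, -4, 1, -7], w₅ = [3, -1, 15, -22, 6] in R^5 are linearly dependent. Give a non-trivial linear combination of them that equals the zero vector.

Write the vectors as columns of a matrix and find a nonzero vector in its null space.
One solution (up to scaling) is (1, -3, 0, 0, 1).

w₁ - 3w₂ + w₅ = 0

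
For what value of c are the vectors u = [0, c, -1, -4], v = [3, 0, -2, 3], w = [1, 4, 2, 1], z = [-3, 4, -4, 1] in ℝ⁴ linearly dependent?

Place the vectors as rows of a 4×4 matrix; dependence ⇔ determinant zero.
The determinant works out to -32*c - 464.
Solving -32*c - 464 = 0 yields c = -29/2.

c = -29/2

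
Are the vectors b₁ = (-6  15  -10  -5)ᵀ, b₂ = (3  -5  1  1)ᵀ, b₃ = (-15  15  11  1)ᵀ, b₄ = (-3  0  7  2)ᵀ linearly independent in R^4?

Row-reduce the matrix whose columns are b₁, b₂, b₃, b₄.
The reduction yields 2 nonzero rows, so the rank is 2.
Since rank 2 < 4, the set is linearly dependent.

linearly dependent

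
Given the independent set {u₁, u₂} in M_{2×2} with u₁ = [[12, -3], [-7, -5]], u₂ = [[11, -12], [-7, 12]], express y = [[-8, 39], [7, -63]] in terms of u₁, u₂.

y = 3u₁ - 4u₂

Take coordinate vectors relative to {E₁₁, E₁₂, E₂₁, E₂₂}.
Since u₁, u₂ are independent, the coefficients expressing y are uniquely determined by a linear system.
The system has the unique solution (a₁, a₂) = (3, -4).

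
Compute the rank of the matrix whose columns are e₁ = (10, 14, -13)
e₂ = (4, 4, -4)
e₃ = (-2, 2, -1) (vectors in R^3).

2

Apply Gaussian elimination to the matrix whose rows are e₁, e₂, e₃.
There are 2 pivot columns, so rank = 2.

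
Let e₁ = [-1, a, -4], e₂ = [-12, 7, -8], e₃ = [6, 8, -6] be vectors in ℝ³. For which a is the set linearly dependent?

Place the vectors as rows of a 3×3 matrix; dependence ⇔ determinant zero.
Expanding, det = 530 - 120*a.
Solving 530 - 120*a = 0 yields a = 53/12.

a = 53/12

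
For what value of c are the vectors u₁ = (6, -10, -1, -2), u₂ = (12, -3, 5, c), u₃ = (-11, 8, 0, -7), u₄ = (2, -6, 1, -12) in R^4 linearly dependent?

The vectors are dependent exactly when the determinant of the matrix with rows u₁, u₂, u₃, u₄ vanishes.
Expanding, det = -112*c - 602.
Solving -112*c - 602 = 0 yields c = -43/8.

c = -43/8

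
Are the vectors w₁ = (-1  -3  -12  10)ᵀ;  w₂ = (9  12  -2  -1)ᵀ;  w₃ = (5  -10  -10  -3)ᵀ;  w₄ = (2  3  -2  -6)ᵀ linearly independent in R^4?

Place the vectors as rows of a 4×4 matrix and reduce to echelon form.
The reduction yields 4 nonzero rows, so the rank is 4.
Since rank = 4 (the number of vectors), the set is linearly independent.

linearly independent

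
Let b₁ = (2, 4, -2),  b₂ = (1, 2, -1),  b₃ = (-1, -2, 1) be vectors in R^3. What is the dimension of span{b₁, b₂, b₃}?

dim = 1

Form the matrix with b₁, b₂, b₃ as columns and reduce.
Reduction leaves 1 leading entry, giving rank 1.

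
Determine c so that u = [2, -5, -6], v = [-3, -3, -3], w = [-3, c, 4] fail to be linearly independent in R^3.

Place the vectors as rows of a 3×3 matrix; dependence ⇔ determinant zero.
Expanding, det = 24*c - 75.
Solving 24*c - 75 = 0 yields c = 25/8.

c = 25/8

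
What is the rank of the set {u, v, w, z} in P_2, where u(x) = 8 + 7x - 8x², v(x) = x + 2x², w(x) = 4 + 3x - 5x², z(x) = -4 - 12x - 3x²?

Pass to coordinate vectors with respect to the basis {1, x, x²}.
Row-reduce the 4×3 matrix with these as rows.
Exactly 3 pivots survive; hence the rank is 3.
(With 4 elements in a 3-dimensional space the rank is at most 3.)

rank 3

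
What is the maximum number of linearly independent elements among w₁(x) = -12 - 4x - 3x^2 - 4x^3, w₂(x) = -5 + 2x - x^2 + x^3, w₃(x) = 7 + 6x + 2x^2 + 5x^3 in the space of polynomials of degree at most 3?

2

Represent each element by its coordinate vector in ℝ⁴.
Apply Gaussian elimination to the matrix whose rows are w₁, w₂, w₃.
There are 2 pivot columns, so rank = 2.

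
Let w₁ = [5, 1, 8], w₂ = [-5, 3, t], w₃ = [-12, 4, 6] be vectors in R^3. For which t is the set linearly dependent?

t = 31/4

Place the vectors as rows of a 3×3 matrix; dependence ⇔ determinant zero.
Expanding, det = 248 - 32*t.
Solving 248 - 32*t = 0 yields t = 31/4.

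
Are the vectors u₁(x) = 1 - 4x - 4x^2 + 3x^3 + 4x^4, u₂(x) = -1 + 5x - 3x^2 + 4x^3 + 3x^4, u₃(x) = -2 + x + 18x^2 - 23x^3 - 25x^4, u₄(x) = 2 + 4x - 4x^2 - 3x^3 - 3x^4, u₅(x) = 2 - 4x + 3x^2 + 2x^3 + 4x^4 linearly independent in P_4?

linearly dependent

Write each element as a coordinate vector in ℝ⁵ using {1, x, …, x^4}.
Form the 5×5 matrix with these as columns; its determinant is 0.
A zero determinant means the columns are linearly dependent.
Indeed 3u₁ + 3u₂ + u₃ + u₅ = 0.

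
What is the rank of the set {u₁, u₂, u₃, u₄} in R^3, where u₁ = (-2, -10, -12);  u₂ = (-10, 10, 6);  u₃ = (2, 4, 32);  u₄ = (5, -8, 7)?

3

Form the matrix with u₁, u₂, u₃, u₄ as columns and reduce.
Reduction leaves 3 leading entries, giving rank 3.
(With 4 elements in a 3-dimensional space the rank is at most 3.)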